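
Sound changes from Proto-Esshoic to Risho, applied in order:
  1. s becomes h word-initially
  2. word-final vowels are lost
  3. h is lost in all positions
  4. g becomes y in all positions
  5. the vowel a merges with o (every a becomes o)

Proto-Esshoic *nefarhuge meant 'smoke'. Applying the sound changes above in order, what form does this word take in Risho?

Risho: *nefarhuge
  nefarhuge (rule 1 does not apply)
  nefarhuge → nefarhug   [apocope]
  nefarhug → nefarug   [h-loss]
  nefarug → nefaruy   [unconditioned shift]
  nefaruy → neforuy   [vowel merger]
  giving Risho neforuy.

neforuy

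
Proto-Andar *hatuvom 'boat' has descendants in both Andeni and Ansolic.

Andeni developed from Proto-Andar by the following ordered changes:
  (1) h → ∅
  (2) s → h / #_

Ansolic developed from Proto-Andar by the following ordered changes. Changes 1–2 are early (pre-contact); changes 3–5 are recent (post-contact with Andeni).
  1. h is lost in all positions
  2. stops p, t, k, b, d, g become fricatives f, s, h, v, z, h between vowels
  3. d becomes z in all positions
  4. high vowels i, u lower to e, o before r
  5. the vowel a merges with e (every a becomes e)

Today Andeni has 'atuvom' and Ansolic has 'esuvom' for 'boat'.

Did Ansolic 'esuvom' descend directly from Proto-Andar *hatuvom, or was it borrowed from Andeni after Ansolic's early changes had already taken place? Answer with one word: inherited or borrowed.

inherited

If inherited, *hatuvom would pass through all of Ansolic's changes:
Ansolic: *hatuvom > atuvom > asuvom > esuvom  (by h-loss, intervocalic lenition, vowel merger)
If borrowed from Andeni 'atuvom' after the early changes, it would undergo only the recent ones:
  rule 3 (unconditioned shift): no change (atuvom)
  rule 4 (pre-rhotic lowering): no change (atuvom)
  rule 5 (vowel merger): atuvom → etuvom
  ⇒ as a loan: etuvom
Ansolic 'esuvom' matches the inherited outcome exactly, so it is an inherited cognate, not a loan.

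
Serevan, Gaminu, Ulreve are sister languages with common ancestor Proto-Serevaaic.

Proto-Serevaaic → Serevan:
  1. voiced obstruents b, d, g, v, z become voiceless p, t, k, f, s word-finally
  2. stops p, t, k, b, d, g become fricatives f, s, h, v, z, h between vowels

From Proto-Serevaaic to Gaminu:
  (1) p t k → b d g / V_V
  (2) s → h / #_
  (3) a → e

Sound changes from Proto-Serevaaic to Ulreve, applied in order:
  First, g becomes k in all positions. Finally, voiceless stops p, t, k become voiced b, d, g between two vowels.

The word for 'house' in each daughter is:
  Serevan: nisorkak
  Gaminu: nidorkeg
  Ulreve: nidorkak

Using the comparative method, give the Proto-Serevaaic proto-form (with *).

*nitorkag

Position 8: Serevan has k, Gaminu has g, Ulreve has k. Taking the neighbouring segments as reconstructed: Serevan k could go back to *k or *g; Gaminu g can only go back to *g; Ulreve k could go back to *k or *g — the one source consistent with every daughter is *g.
Position 3: Serevan has s, Gaminu has d, Ulreve has d. Taking the neighbouring segments as reconstructed: Serevan s could go back to *t or *s; Gaminu d could go back to *t or *d; Ulreve d could go back to *t or *d — the one source consistent with every daughter is *t.
This points to *nitorkag. Verify forward in each daughter:
Serevan: *nitorkag > nitorkak > nisorkak  (by final devoicing, intervocalic lenition)
Gaminu: start from *nitorkag.
  rule 1 (intervocalic voicing): nitorkag → nidorkag
  rule 2: no change — nidorkag
  rule 3 (vowel merger): nidorkag → nidorkeg
  ⇒ Gaminu nidorkeg
Ulreve: *nitorkag > nitorkak > nidorkak  (by unconditioned shift, intervocalic voicing)
No other proto-form is consistent with every reflex, so the reconstruction is *nitorkag.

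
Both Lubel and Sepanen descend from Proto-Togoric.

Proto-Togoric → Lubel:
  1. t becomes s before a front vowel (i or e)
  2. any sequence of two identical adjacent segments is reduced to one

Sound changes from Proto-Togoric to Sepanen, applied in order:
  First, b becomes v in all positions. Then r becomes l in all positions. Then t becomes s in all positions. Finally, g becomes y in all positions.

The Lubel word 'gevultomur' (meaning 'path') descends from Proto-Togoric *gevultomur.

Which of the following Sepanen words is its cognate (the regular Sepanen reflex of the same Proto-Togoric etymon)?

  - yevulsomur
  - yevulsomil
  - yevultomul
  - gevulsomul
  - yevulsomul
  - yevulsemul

yevulsomul

Sepanen: *gevultomur > gevultomul > gevulsomul > yevulsomul  (by unconditioned shift, unconditioned shift, unconditioned shift)
Among the options, 'yevulsomul' alone shows every Sepanen change applied in order.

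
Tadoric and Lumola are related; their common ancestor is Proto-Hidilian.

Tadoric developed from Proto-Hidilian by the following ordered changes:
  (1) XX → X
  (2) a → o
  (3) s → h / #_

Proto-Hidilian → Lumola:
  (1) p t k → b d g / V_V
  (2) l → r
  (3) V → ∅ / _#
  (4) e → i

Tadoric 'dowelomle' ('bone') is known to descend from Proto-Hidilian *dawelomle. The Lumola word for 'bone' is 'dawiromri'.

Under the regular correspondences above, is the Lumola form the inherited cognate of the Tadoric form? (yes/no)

no

Derive the expected Lumola reflex of *dawelomle:
Lumola: *dawelomle
  dawelomle (rule 1 does not apply)
  dawelomle → daweromre   [unconditioned shift]
  daweromre → daweromr   [apocope]
  daweromr → dawiromr   [vowel merger]
  giving Lumola dawiromr.
The regular Lumola reflex would be 'dawiromr', but the attested form is 'dawiromri'. The correspondence is irregular, so they are not cognates (the Lumola form has a different source).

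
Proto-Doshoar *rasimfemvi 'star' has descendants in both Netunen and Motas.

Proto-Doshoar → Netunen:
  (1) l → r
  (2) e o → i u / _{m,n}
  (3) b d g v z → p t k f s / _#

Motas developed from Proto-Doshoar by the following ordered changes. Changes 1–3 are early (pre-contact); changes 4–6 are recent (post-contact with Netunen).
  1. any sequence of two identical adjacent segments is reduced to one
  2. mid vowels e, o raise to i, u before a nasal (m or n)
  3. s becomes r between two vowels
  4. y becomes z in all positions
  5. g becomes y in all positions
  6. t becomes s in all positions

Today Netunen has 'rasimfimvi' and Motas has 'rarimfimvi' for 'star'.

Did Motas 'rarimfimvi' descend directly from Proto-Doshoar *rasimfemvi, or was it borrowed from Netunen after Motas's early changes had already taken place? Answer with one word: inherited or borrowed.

inherited

If inherited, *rasimfemvi would pass through all of Motas's changes:
Motas: *rasimfemvi
  rasimfemvi (rule 1 does not apply)
  rasimfemvi → rasimfimvi   [pre-nasal raising]
  rasimfimvi → rarimfimvi   [rhotacism]
  rarimfimvi (rule 4 does not apply)
  rarimfimvi (rule 5 does not apply)
  rarimfimvi (rule 6 does not apply)
  giving Motas rarimfimvi.
If borrowed from Netunen 'rasimfimvi' after the early changes, it would undergo only the recent ones:
  rule 4 (unconditioned shift): no change (rasimfimvi)
  rule 5 (unconditioned shift): no change (rasimfimvi)
  rule 6 (unconditioned shift): no change (rasimfimvi)
  ⇒ as a loan: rasimfimvi
Motas 'rarimfimvi' matches the inherited outcome exactly, so it is an inherited cognate, not a loan.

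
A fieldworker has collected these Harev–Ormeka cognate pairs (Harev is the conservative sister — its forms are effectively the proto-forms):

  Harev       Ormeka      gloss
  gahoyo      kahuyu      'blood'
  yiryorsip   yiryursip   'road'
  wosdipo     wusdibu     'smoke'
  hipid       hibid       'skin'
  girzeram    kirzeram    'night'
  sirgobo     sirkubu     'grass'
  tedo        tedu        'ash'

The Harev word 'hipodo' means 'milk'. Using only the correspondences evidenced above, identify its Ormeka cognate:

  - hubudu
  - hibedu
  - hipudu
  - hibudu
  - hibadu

wosdipo ~ wusdibu — Harev p corresponds to Ormeka b between vowels (before a back vowel).
gahoyo ~ kahuyu, wosdipo ~ wusdibu — Harev o corresponds to Ormeka u after a consonant, before a consonant other than r, m, n, p, b, f, v.
gahoyo ~ kahuyu, wosdipo ~ wusdibu — Harev o corresponds to Ormeka u word-finally.
Applying these to Harev 'hipodo':
  hipodo → hibodo   (p→b between vowels (before a back vowel))
  hibodo → hibudo   (o→u after a consonant, before a consonant other than r, m, n, p, b, f, v)
  hibudo → hibudu   (o→u word-finally)
So the Ormeka cognate is 'hibudu'.

hibudu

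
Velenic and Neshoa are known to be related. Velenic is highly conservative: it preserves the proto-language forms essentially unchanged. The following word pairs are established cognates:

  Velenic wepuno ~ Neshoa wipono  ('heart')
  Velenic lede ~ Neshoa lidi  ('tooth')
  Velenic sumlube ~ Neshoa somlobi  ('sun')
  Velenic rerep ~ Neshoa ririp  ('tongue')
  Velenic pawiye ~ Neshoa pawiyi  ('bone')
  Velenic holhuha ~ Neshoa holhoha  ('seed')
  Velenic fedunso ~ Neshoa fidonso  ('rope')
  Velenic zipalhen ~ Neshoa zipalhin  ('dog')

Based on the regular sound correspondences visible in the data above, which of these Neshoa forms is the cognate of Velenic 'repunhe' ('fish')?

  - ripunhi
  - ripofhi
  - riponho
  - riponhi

riponhi

wepuno ~ wipono, rerep ~ ririp — Velenic e corresponds to Neshoa i after a consonant, before a labial obstruent.
wepuno ~ wipono, fedunso ~ fidonso — Velenic u corresponds to Neshoa o after a consonant, before a nasal.
lede ~ lidi, sumlube ~ somlobi — Velenic e corresponds to Neshoa i word-finally.
Applying these to Velenic 'repunhe':
  repunhe → ripunhe   (e→i after a consonant, before a labial obstruent)
  ripunhe → riponhe   (u→o after a consonant, before a nasal)
  riponhe → riponhi   (e→i word-finally)
So the Neshoa cognate is 'riponhi'.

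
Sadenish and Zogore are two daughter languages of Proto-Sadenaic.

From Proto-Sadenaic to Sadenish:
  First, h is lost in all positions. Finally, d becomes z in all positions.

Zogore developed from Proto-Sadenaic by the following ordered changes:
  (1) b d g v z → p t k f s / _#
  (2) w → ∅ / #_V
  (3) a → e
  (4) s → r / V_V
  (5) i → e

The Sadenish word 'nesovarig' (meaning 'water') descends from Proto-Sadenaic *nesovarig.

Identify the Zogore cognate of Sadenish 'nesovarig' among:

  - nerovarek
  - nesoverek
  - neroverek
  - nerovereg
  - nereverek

neroverek

Zogore: *nesovarig
  nesovarig → nesovarik   [final devoicing]
  nesovarik (rule 2 does not apply)
  nesovarik → nesoverik   [vowel merger]
  nesoverik → neroverik   [rhotacism]
  neroverik → neroverek   [vowel merger]
  giving Zogore neroverek.
Among the options, 'neroverek' alone shows every Zogore change applied in order.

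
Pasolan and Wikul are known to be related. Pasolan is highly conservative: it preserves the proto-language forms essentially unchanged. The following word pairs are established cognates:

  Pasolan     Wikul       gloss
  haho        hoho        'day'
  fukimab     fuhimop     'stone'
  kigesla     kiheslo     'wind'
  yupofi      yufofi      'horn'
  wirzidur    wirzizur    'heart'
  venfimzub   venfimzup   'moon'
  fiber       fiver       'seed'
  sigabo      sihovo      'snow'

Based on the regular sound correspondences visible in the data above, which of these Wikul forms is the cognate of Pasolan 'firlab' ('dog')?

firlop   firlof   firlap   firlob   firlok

firlop

fukimab ~ fuhimop, sigabo ~ sihovo — Pasolan a corresponds to Wikul o after a consonant, before a labial obstruent.
fukimab ~ fuhimop, venfimzub ~ venfimzup — Pasolan b corresponds to Wikul p word-finally.
Applying these to Pasolan 'firlab':
  firlab → firlob   (a→o after a consonant, before a labial obstruent)
  firlob → firlop   (b→p word-finally)
So the Wikul cognate is 'firlop'.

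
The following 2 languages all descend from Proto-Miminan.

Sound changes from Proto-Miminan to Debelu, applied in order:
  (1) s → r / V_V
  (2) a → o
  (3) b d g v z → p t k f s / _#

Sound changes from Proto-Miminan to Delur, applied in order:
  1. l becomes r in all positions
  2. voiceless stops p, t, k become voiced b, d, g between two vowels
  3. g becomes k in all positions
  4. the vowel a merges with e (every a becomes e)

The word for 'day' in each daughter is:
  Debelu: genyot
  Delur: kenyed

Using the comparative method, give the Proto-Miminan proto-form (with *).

Position 5: Debelu has o, Delur has e. Taking the neighbouring segments as reconstructed: Debelu o could go back to *a or *o; Delur e could go back to *a or *e — the one source consistent with every daughter is *a.
Position 6: Debelu has t, Delur has d. Taking the neighbouring segments as reconstructed: Debelu t could go back to *t or *d; Delur d can only go back to *d — the one source consistent with every daughter is *d.
This points to *genyad. Verify forward in each daughter:
Debelu: *genyad
  genyad (rule 1 does not apply)
  genyad → genyod   [vowel merger]
  genyod → genyot   [final devoicing]
  giving Debelu genyot.
Delur: *genyad > kenyad > kenyed  (by unconditioned shift, vowel merger)
Only *genyad yields all of Debelu genyot, Delur kenyed.

*genyad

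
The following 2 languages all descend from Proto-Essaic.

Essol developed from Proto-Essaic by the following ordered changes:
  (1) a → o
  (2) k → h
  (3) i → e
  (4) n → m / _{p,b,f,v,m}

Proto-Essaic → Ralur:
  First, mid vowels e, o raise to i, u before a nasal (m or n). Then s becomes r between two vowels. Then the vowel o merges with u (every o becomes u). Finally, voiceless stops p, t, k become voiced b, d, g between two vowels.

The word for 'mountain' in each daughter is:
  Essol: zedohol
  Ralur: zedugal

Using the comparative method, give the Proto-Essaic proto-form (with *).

*zedokal

Position 5: Essol has h, Ralur has g. Taking the neighbouring segments as reconstructed: Essol h could go back to *k or *h; Ralur g could go back to *k or *g — the one source consistent with every daughter is *k.
Position 6: Essol has o, Ralur has a. Ralur preserves a here (none of its changes turn any other segment into a), so the proto-segment is *a.
Verify the candidate proto-form against each daughter:
Essol: start from *zedokal.
  rule 1 (vowel merger): zedokal → zedokol
  rule 2 (unconditioned shift): zedokol → zedohol
  rule 3: no change — zedohol
  rule 4: no change — zedohol
  ⇒ Essol zedohol
Ralur: *zedokal
  zedokal (rule 1 does not apply)
  zedokal (rule 2 does not apply)
  zedokal → zedukal   [vowel merger]
  zedukal → zedugal   [intervocalic voicing]
  giving Ralur zedugal.
No other proto-form is consistent with every reflex, so the reconstruction is *zedokal.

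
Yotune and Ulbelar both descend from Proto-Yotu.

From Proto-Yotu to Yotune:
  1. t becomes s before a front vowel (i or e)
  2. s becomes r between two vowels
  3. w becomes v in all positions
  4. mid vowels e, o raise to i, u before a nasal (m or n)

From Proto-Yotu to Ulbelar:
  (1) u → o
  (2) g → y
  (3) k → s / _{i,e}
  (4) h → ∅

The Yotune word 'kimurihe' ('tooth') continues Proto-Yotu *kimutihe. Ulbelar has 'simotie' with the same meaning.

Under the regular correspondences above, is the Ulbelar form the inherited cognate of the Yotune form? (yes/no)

yes

Derive the expected Ulbelar reflex of *kimutihe:
Ulbelar: start from *kimutihe.
  rule 1 (vowel merger): kimutihe → kimotihe
  rule 2: no change — kimotihe
  rule 3 (palatalisation): kimotihe → simotihe
  rule 4 (h-loss): simotihe → simotie
  ⇒ Ulbelar simotie
Ulbelar 'simotie' matches the regular reflex exactly, so the pair is cognate.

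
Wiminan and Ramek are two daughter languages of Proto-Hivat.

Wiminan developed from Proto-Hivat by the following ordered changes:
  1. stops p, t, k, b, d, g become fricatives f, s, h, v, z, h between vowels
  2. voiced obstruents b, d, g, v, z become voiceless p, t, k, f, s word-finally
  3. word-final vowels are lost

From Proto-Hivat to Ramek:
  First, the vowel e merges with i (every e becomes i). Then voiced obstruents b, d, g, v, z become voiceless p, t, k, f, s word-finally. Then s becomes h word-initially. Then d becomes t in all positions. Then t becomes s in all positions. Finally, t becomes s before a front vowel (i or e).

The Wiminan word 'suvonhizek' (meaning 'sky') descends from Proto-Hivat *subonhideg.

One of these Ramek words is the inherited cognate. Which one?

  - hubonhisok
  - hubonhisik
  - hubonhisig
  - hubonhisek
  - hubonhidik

hubonhisik

Ramek: *subonhideg
  subonhideg → subonhidig   [vowel merger]
  subonhidig → subonhidik   [final devoicing]
  subonhidik → hubonhidik   [debuccalisation]
  hubonhidik → hubonhitik   [unconditioned shift]
  hubonhitik → hubonhisik   [unconditioned shift]
  hubonhisik (rule 6 does not apply)
  giving Ramek hubonhisik.
Among the options, 'hubonhisik' alone shows every Ramek change applied in order.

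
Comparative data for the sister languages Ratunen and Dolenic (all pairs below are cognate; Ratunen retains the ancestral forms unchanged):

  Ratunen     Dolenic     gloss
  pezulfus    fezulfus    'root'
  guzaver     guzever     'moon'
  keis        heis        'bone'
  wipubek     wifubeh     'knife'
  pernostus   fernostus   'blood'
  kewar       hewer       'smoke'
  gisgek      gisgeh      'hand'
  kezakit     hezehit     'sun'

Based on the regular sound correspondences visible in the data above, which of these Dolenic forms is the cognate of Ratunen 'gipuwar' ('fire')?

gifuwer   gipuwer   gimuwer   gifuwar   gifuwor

wipubek ~ wifubeh — Ratunen p corresponds to Dolenic f between vowels (before a back vowel).
kewar ~ hewer — Ratunen a corresponds to Dolenic e after a consonant, before r.
Applying these to Ratunen 'gipuwar':
  gipuwar → gifuwar   (p→f between vowels (before a back vowel))
  gifuwar → gifuwer   (a→e after a consonant, before r)
So the Dolenic cognate is 'gifuwer'.

gifuwer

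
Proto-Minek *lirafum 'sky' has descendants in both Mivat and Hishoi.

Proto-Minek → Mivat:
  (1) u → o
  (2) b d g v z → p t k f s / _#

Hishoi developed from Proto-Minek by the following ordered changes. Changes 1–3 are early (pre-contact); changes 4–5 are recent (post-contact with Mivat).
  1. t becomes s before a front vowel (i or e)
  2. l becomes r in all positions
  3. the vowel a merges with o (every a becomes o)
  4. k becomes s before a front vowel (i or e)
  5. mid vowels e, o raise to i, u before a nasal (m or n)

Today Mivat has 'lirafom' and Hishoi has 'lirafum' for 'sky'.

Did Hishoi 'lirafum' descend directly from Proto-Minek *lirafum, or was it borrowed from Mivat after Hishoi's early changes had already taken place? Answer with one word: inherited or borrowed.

borrowed

If inherited, *lirafum would pass through all of Hishoi's changes:
Hishoi: start from *lirafum.
  rule 1: no change — lirafum
  rule 2 (unconditioned shift): lirafum → rirafum
  rule 3 (vowel merger): rirafum → rirofum
  rule 4: no change — rirofum
  rule 5: no change — rirofum
  ⇒ Hishoi rirofum
If borrowed from Mivat 'lirafom' after the early changes, it would undergo only the recent ones:
  rule 4 (palatalisation): no change (lirafom)
  rule 5 (pre-nasal raising): lirafom → lirafum
  ⇒ as a loan: lirafum
Hishoi 'lirafum' matches the loan outcome 'lirafum', not the inherited 'rirofum' — it skipped the early Hishoi changes, so it was borrowed from Mivat.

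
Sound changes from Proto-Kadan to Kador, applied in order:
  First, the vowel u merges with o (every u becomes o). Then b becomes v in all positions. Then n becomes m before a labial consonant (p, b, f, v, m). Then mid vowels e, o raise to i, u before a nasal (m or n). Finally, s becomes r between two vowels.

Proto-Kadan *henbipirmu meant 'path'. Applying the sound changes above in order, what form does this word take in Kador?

himvipirmo

Kador: *henbipirmu
  henbipirmu → henbipirmo   [vowel merger]
  henbipirmo → henvipirmo   [unconditioned shift]
  henvipirmo → hemvipirmo   [nasal place assimilation]
  hemvipirmo → himvipirmo   [pre-nasal raising]
  himvipirmo (rule 5 does not apply)
  giving Kador himvipirmo.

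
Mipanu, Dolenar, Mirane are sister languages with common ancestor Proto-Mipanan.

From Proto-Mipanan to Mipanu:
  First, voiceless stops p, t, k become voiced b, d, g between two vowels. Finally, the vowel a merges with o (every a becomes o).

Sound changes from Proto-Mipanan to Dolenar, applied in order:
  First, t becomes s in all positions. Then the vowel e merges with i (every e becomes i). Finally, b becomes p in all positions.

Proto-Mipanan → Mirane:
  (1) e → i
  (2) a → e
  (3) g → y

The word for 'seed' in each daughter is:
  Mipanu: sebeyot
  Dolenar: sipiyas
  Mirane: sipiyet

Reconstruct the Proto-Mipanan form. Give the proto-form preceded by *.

*sepeyat

Position 2: Mipanu has e, Dolenar has i, Mirane has i. Mipanu preserves e here (none of its changes turn any other segment into e), so the proto-segment is *e.
Position 4: Mipanu has e, Dolenar has i, Mirane has i. Mipanu preserves e here (none of its changes turn any other segment into e), so the proto-segment is *e.
Continuing position by position gives *sepeyat; check it forward:
Mipanu: start from *sepeyat.
  rule 1 (intervocalic voicing): sepeyat → sebeyat
  rule 2 (vowel merger): sebeyat → sebeyot
  ⇒ Mipanu sebeyot
Dolenar: *sepeyat
  sepeyat → sepeyas   [unconditioned shift]
  sepeyas → sipiyas   [vowel merger]
  sipiyas (rule 3 does not apply)
  giving Dolenar sipiyas.
Mirane: start from *sepeyat.
  rule 1 (vowel merger): sepeyat → sipiyat
  rule 2 (vowel merger): sipiyat → sipiyet
  rule 3: no change — sipiyet
  ⇒ Mirane sipiyet
Only *sepeyat yields all of Mipanu sebeyot, Dolenar sipiyas, Mirane sipiyet.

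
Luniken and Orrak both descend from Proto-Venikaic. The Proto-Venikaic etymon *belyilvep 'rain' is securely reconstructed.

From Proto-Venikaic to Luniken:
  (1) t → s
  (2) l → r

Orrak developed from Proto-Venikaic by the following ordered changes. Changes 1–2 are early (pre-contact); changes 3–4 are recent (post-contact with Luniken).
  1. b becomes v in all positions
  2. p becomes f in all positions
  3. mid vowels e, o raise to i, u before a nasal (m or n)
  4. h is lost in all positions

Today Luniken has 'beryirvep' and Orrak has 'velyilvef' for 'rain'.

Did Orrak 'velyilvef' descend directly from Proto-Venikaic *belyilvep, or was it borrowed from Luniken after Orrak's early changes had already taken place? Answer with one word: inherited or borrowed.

If inherited, *belyilvep would pass through all of Orrak's changes:
Orrak: start from *belyilvep.
  rule 1 (unconditioned shift): belyilvep → velyilvep
  rule 2 (unconditioned shift): velyilvep → velyilvef
  rule 3: no change — velyilvef
  rule 4: no change — velyilvef
  ⇒ Orrak velyilvef
If borrowed from Luniken 'beryirvep' after the early changes, it would undergo only the recent ones:
  rule 3 (pre-nasal raising): no change (beryirvep)
  rule 4 (h-loss): no change (beryirvep)
  ⇒ as a loan: beryirvep
Orrak 'velyilvef' matches the inherited outcome exactly, so it is an inherited cognate, not a loan.

inherited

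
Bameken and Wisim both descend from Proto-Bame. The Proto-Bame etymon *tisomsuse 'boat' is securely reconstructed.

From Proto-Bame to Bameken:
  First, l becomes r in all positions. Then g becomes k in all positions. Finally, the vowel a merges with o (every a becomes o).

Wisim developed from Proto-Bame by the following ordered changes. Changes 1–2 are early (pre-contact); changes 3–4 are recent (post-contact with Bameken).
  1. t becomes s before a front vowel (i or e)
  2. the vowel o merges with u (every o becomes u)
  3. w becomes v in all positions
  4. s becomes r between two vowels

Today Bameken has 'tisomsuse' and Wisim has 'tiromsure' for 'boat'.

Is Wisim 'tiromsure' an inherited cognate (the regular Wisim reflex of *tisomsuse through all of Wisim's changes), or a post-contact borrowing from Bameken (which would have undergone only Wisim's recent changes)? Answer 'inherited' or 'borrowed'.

If inherited, *tisomsuse would pass through all of Wisim's changes:
Wisim: *tisomsuse
  tisomsuse → sisomsuse   [palatalisation]
  sisomsuse → sisumsuse   [vowel merger]
  sisumsuse (rule 3 does not apply)
  sisumsuse → sirumsure   [rhotacism]
  giving Wisim sirumsure.
If borrowed from Bameken 'tisomsuse' after the early changes, it would undergo only the recent ones:
  rule 3 (unconditioned shift): no change (tisomsuse)
  rule 4 (rhotacism): tisomsuse → tiromsure
  ⇒ as a loan: tiromsure
Wisim 'tiromsure' matches the loan outcome 'tiromsure', not the inherited 'sirumsure' — it skipped the early Wisim changes, so it was borrowed from Bameken.

borrowed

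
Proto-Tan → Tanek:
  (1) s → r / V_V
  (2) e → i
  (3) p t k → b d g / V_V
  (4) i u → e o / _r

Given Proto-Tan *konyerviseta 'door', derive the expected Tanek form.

Tanek: *konyerviseta > konyervireta > konyirvirita > konyirvirida > konyerverida  (by rhotacism, vowel merger, intervocalic voicing, pre-rhotic lowering)

konyerverida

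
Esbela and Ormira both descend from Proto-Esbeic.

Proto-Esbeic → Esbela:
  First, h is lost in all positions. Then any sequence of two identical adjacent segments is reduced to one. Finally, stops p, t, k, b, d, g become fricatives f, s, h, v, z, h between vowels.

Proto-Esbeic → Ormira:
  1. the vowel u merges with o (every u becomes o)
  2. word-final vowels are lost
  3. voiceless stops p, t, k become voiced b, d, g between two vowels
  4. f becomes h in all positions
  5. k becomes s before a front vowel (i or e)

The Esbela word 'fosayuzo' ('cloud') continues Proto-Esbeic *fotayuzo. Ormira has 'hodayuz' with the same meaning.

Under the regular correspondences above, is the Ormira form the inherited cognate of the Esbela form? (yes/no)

no

Derive the expected Ormira reflex of *fotayuzo:
Ormira: *fotayuzo > fotayozo > fotayoz > fodayoz > hodayoz  (by vowel merger, apocope, intervocalic voicing, unconditioned shift)
The regular Ormira reflex would be 'hodayoz', but the attested form is 'hodayuz'. The correspondence is irregular, so they are not cognates (the Ormira form has a different source).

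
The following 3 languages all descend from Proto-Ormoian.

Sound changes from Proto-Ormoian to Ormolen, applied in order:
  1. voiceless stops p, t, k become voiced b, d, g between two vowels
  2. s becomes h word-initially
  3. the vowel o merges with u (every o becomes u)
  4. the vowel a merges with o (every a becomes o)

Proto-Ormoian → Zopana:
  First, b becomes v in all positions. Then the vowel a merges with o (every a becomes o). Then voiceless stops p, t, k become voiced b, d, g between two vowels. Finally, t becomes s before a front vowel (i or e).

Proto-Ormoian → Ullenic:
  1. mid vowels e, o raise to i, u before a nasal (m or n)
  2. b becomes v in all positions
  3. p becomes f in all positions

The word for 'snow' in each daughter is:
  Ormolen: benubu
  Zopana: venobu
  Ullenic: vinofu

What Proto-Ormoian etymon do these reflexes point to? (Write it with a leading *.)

*benopu

Position 5: Ormolen has b, Zopana has b, Ullenic has f. In Zopana, b can only continue *p, so the proto-segment is *p.
Position 4: Ormolen has u, Zopana has o, Ullenic has o. Ullenic preserves o here (none of its changes turn any other segment into o), so the proto-segment is *o.
This points to *benopu. Verify forward in each daughter:
Ormolen: *benopu
  benopu → benobu   [intervocalic voicing]
  benobu (rule 2 does not apply)
  benobu → benubu   [vowel merger]
  benubu (rule 4 does not apply)
  giving Ormolen benubu.
Zopana: *benopu > venopu > venobu  (by unconditioned shift, intervocalic voicing)
Ullenic: *benopu
  benopu → binopu   [pre-nasal raising]
  binopu → vinopu   [unconditioned shift]
  vinopu → vinofu   [unconditioned shift]
  giving Ullenic vinofu.
No other proto-form is consistent with every reflex, so the reconstruction is *benopu.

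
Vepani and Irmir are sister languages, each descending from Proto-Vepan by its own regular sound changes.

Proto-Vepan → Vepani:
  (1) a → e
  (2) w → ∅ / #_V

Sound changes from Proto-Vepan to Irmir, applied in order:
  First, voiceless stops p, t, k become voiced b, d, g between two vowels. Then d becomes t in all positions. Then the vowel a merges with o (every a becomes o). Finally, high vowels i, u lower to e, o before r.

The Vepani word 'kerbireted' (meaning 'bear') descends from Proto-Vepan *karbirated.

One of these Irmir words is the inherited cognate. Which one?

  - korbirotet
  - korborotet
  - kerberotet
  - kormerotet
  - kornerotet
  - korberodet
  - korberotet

korberotet

Irmir: *karbirated
  karbirated → karbiraded   [intervocalic voicing]
  karbiraded → karbiratet   [unconditioned shift]
  karbiratet → korbirotet   [vowel merger]
  korbirotet → korberotet   [pre-rhotic lowering]
  giving Irmir korberotet.
Among the options, 'korberotet' alone shows every Irmir change applied in order.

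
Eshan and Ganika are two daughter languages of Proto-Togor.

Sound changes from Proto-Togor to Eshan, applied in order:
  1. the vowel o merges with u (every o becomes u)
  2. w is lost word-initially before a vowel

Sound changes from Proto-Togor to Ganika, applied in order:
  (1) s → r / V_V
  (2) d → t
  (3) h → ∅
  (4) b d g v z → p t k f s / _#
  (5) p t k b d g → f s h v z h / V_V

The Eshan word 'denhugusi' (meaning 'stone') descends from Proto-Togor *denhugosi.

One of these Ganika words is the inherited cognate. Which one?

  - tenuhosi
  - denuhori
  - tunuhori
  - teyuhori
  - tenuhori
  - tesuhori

Ganika: start from *denhugosi.
  rule 1 (rhotacism): denhugosi → denhugori
  rule 2 (unconditioned shift): denhugori → tenhugori
  rule 3 (h-loss): tenhugori → tenugori
  rule 4: no change — tenugori
  rule 5 (intervocalic lenition): tenugori → tenuhori
  ⇒ Ganika tenuhori

tenuhori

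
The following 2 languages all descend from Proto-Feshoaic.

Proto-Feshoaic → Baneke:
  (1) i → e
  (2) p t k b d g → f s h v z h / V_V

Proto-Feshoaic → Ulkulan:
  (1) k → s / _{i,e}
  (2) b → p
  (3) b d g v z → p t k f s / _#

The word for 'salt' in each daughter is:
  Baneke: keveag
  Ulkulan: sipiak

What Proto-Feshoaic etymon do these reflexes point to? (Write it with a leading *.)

*kibiag

Position 4: Baneke has e, Ulkulan has i. Ulkulan preserves i here (none of its changes turn any other segment into i), so the proto-segment is *i.
Position 2: Baneke has e, Ulkulan has i. Ulkulan preserves i here (none of its changes turn any other segment into i), so the proto-segment is *i.
Continuing position by position gives *kibiag; check it forward:
Baneke: *kibiag > kebeag > keveag  (by vowel merger, intervocalic lenition)
Ulkulan: *kibiag > sibiag > sipiag > sipiak  (by palatalisation, unconditioned shift, final devoicing)
*kibiag is the unique common source.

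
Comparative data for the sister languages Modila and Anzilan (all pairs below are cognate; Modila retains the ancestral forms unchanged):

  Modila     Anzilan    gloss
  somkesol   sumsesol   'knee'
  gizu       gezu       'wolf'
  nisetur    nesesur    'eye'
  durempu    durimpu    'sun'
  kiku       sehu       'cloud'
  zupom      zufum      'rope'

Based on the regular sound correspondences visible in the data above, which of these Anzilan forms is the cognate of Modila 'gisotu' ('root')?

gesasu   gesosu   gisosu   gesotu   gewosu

gesosu

gizu ~ gezu, nisetur ~ nesesur — Modila i corresponds to Anzilan e after a consonant, before a consonant other than r, m, n, p, b, f, v.
nisetur ~ nesesur — Modila t corresponds to Anzilan s between vowels (before a back vowel).
Applying these to Modila 'gisotu':
  gisotu → gesotu   (i→e after a consonant, before a consonant other than r, m, n, p, b, f, v)
  gesotu → gesosu   (t→s between vowels (before a back vowel))
So the Anzilan cognate is 'gesosu'.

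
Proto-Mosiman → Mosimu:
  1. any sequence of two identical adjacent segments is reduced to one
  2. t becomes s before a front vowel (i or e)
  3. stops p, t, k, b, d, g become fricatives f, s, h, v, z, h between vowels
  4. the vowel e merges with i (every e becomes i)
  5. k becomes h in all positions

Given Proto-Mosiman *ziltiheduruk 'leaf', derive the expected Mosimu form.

Mosimu: start from *ziltiheduruk.
  rule 1: no change — ziltiheduruk
  rule 2 (palatalisation): ziltiheduruk → zilsiheduruk
  rule 3 (intervocalic lenition): zilsiheduruk → zilsihezuruk
  rule 4 (vowel merger): zilsihezuruk → zilsihizuruk
  rule 5 (unconditioned shift): zilsihizuruk → zilsihizuruh
  ⇒ Mosimu zilsihizuruh

zilsihizuruh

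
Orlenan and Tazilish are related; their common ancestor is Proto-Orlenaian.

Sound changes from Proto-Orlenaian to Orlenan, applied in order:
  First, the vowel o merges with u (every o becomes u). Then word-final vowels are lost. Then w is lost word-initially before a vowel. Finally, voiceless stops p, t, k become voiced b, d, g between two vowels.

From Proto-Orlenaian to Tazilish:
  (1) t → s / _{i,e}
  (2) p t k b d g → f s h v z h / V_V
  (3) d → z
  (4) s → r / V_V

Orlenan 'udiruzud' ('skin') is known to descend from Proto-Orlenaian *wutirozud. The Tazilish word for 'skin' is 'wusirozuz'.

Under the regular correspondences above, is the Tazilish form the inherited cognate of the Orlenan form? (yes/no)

no

Derive the expected Tazilish reflex of *wutirozud:
Tazilish: *wutirozud
  wutirozud → wusirozud   [palatalisation]
  wusirozud (rule 2 does not apply)
  wusirozud → wusirozuz   [unconditioned shift]
  wusirozuz → wurirozuz   [rhotacism]
  giving Tazilish wurirozuz.
The regular Tazilish reflex would be 'wurirozuz', but the attested form is 'wusirozuz'. The correspondence is irregular, so they are not cognates (the Tazilish form has a different source).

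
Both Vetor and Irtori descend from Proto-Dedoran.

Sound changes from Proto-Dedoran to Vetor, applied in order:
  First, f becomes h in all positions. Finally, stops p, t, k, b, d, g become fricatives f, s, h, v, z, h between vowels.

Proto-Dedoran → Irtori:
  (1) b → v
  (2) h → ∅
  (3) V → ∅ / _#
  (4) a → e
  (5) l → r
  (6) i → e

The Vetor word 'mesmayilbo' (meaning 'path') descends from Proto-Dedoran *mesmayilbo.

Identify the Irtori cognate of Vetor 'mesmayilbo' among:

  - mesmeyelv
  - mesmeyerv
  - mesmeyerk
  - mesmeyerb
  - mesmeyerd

Irtori: start from *mesmayilbo.
  rule 1 (unconditioned shift): mesmayilbo → mesmayilvo
  rule 2: no change — mesmayilvo
  rule 3 (apocope): mesmayilvo → mesmayilv
  rule 4 (vowel merger): mesmayilv → mesmeyilv
  rule 5 (unconditioned shift): mesmeyilv → mesmeyirv
  rule 6 (vowel merger): mesmeyirv → mesmeyerv
  ⇒ Irtori mesmeyerv

mesmeyerv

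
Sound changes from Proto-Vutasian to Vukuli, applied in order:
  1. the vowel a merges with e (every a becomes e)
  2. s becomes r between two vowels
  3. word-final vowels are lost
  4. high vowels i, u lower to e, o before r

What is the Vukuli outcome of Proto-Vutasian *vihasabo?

Vukuli: start from *vihasabo.
  rule 1 (vowel merger): vihasabo → vihesebo
  rule 2 (rhotacism): vihesebo → viherebo
  rule 3 (apocope): viherebo → vihereb
  rule 4: no change — vihereb
  ⇒ Vukuli vihereb

vihereb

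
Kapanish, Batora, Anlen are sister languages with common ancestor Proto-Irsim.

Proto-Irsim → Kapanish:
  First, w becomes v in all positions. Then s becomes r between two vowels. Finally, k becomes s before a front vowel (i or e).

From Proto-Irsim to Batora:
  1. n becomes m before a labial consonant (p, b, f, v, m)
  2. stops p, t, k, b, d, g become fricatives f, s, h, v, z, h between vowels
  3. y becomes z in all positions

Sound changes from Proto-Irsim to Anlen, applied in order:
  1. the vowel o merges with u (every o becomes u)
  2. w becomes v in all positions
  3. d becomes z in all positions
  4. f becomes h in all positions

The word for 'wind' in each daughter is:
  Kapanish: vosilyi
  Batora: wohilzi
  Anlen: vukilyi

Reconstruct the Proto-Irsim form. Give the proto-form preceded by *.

Position 3: Kapanish has s, Batora has h, Anlen has k. Anlen preserves k here (none of its changes turn any other segment into k), so the proto-segment is *k.
Position 2: Kapanish has o, Batora has o, Anlen has u. Kapanish preserves o here (none of its changes turn any other segment into o), so the proto-segment is *o.
Position 6: Kapanish has y, Batora has z, Anlen has y. Kapanish preserves y here (none of its changes turn any other segment into y), so the proto-segment is *y.
This points to *wokilyi. Verify forward in each daughter:
Kapanish: *wokilyi > vokilyi > vosilyi  (by unconditioned shift, palatalisation)
Batora: start from *wokilyi.
  rule 1: no change — wokilyi
  rule 2 (intervocalic lenition): wokilyi → wohilyi
  rule 3 (unconditioned shift): wohilyi → wohilzi
  ⇒ Batora wohilzi
Anlen: *wokilyi > wukilyi > vukilyi  (by vowel merger, unconditioned shift)
*wokilyi is the unique common source.

*wokilyi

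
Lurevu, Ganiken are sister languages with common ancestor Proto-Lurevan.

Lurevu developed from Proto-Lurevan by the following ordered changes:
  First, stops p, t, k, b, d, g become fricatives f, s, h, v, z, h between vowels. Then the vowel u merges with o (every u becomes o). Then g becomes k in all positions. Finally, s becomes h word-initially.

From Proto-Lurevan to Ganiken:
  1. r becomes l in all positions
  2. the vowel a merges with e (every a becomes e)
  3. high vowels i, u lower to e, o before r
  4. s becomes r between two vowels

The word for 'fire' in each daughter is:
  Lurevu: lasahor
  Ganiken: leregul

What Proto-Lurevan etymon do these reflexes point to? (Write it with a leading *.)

*lasagur

Position 7: Lurevu has r, Ganiken has l. Lurevu preserves r here (none of its changes turn any other segment into r), so the proto-segment is *r.
Position 4: Lurevu has a, Ganiken has e. Lurevu preserves a here (none of its changes turn any other segment into a), so the proto-segment is *a.
This points to *lasagur. Verify forward in each daughter:
Lurevu: *lasagur
  lasagur → lasahur   [intervocalic lenition]
  lasahur → lasahor   [vowel merger]
  lasahor (rule 3 does not apply)
  lasahor (rule 4 does not apply)
  giving Lurevu lasahor.
Ganiken: start from *lasagur.
  rule 1 (unconditioned shift): lasagur → lasagul
  rule 2 (vowel merger): lasagul → lesegul
  rule 3: no change — lesegul
  rule 4 (rhotacism): lesegul → leregul
  ⇒ Ganiken leregul
Only *lasagur yields all of Lurevu lasahor, Ganiken leregul.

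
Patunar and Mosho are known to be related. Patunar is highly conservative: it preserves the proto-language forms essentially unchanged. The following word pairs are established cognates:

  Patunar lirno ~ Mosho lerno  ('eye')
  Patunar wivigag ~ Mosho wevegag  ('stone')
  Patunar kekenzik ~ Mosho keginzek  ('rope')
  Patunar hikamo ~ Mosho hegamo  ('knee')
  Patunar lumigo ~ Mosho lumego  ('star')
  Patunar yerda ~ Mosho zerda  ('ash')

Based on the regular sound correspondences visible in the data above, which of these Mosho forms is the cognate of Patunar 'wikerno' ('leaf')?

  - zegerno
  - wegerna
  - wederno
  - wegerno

wegerno

wivigag ~ wevegag, kekenzik ~ keginzek — Patunar i corresponds to Mosho e after a consonant, before a consonant other than r, m, n, p, b, f, v.
kekenzik ~ keginzek — Patunar k corresponds to Mosho g between vowels (before a front vowel).
Applying these to Patunar 'wikerno':
  wikerno → wekerno   (i→e after a consonant, before a consonant other than r, m, n, p, b, f, v)
  wekerno → wegerno   (k→g between vowels (before a front vowel))
So the Mosho cognate is 'wegerno'.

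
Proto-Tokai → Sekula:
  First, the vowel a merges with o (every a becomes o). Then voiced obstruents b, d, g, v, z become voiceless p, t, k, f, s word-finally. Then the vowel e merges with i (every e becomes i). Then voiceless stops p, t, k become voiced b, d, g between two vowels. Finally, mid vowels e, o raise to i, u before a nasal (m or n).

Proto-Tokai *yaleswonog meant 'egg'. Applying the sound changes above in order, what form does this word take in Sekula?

yoliswunok

Sekula: *yaleswonog
  yaleswonog → yoleswonog   [vowel merger]
  yoleswonog → yoleswonok   [final devoicing]
  yoleswonok → yoliswonok   [vowel merger]
  yoliswonok (rule 4 does not apply)
  yoliswonok → yoliswunok   [pre-nasal raising]
  giving Sekula yoliswunok.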